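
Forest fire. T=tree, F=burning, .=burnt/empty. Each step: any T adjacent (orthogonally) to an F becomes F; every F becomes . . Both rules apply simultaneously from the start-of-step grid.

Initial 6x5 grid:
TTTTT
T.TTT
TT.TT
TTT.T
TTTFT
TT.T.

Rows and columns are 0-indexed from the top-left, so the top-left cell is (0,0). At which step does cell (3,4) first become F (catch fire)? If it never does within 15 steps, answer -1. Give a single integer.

Step 1: cell (3,4)='T' (+3 fires, +1 burnt)
Step 2: cell (3,4)='F' (+3 fires, +3 burnt)
  -> target ignites at step 2
Step 3: cell (3,4)='.' (+4 fires, +3 burnt)
Step 4: cell (3,4)='.' (+5 fires, +4 burnt)
Step 5: cell (3,4)='.' (+3 fires, +5 burnt)
Step 6: cell (3,4)='.' (+3 fires, +3 burnt)
Step 7: cell (3,4)='.' (+2 fires, +3 burnt)
Step 8: cell (3,4)='.' (+1 fires, +2 burnt)
Step 9: cell (3,4)='.' (+0 fires, +1 burnt)
  fire out at step 9

2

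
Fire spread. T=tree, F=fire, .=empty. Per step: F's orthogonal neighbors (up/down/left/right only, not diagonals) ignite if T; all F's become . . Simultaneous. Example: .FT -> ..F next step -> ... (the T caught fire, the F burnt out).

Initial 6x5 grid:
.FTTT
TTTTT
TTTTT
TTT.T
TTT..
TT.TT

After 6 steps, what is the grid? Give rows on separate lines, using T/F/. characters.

Step 1: 2 trees catch fire, 1 burn out
  ..FTT
  TFTTT
  TTTTT
  TTT.T
  TTT..
  TT.TT
Step 2: 4 trees catch fire, 2 burn out
  ...FT
  F.FTT
  TFTTT
  TTT.T
  TTT..
  TT.TT
Step 3: 5 trees catch fire, 4 burn out
  ....F
  ...FT
  F.FTT
  TFT.T
  TTT..
  TT.TT
Step 4: 5 trees catch fire, 5 burn out
  .....
  ....F
  ...FT
  F.F.T
  TFT..
  TT.TT
Step 5: 4 trees catch fire, 5 burn out
  .....
  .....
  ....F
  ....T
  F.F..
  TF.TT
Step 6: 2 trees catch fire, 4 burn out
  .....
  .....
  .....
  ....F
  .....
  F..TT

.....
.....
.....
....F
.....
F..TT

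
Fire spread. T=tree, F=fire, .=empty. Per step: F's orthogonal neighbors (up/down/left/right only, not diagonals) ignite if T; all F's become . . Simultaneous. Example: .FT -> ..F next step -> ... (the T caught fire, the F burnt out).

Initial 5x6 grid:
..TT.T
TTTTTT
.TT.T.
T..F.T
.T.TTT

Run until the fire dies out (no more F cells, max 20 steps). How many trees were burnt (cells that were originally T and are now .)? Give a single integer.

Answer: 4

Derivation:
Step 1: +1 fires, +1 burnt (F count now 1)
Step 2: +1 fires, +1 burnt (F count now 1)
Step 3: +1 fires, +1 burnt (F count now 1)
Step 4: +1 fires, +1 burnt (F count now 1)
Step 5: +0 fires, +1 burnt (F count now 0)
Fire out after step 5
Initially T: 18, now '.': 16
Total burnt (originally-T cells now '.'): 4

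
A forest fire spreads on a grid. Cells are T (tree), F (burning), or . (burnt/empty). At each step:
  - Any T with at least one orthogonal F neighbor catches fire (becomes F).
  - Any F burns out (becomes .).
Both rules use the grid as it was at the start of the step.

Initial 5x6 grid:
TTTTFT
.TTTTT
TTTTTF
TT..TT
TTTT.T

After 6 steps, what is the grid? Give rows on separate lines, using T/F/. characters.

Step 1: 6 trees catch fire, 2 burn out
  TTTF.F
  .TTTFF
  TTTTF.
  TT..TF
  TTTT.T
Step 2: 5 trees catch fire, 6 burn out
  TTF...
  .TTF..
  TTTF..
  TT..F.
  TTTT.F
Step 3: 3 trees catch fire, 5 burn out
  TF....
  .TF...
  TTF...
  TT....
  TTTT..
Step 4: 3 trees catch fire, 3 burn out
  F.....
  .F....
  TF....
  TT....
  TTTT..
Step 5: 2 trees catch fire, 3 burn out
  ......
  ......
  F.....
  TF....
  TTTT..
Step 6: 2 trees catch fire, 2 burn out
  ......
  ......
  ......
  F.....
  TFTT..

......
......
......
F.....
TFTT..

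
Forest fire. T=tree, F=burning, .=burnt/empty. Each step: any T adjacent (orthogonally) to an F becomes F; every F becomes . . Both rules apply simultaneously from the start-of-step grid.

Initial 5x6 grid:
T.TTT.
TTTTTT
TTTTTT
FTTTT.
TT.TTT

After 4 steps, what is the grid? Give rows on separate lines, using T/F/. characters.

Step 1: 3 trees catch fire, 1 burn out
  T.TTT.
  TTTTTT
  FTTTTT
  .FTTT.
  FT.TTT
Step 2: 4 trees catch fire, 3 burn out
  T.TTT.
  FTTTTT
  .FTTTT
  ..FTT.
  .F.TTT
Step 3: 4 trees catch fire, 4 burn out
  F.TTT.
  .FTTTT
  ..FTTT
  ...FT.
  ...TTT
Step 4: 4 trees catch fire, 4 burn out
  ..TTT.
  ..FTTT
  ...FTT
  ....F.
  ...FTT

..TTT.
..FTTT
...FTT
....F.
...FTT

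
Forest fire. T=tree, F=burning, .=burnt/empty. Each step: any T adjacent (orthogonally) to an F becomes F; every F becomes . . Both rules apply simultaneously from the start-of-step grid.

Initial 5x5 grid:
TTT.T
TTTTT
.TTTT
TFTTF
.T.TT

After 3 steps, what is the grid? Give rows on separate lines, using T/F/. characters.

Step 1: 7 trees catch fire, 2 burn out
  TTT.T
  TTTTT
  .FTTF
  F.FF.
  .F.TF
Step 2: 5 trees catch fire, 7 burn out
  TTT.T
  TFTTF
  ..FF.
  .....
  ...F.
Step 3: 5 trees catch fire, 5 burn out
  TFT.F
  F.FF.
  .....
  .....
  .....

TFT.F
F.FF.
.....
.....
.....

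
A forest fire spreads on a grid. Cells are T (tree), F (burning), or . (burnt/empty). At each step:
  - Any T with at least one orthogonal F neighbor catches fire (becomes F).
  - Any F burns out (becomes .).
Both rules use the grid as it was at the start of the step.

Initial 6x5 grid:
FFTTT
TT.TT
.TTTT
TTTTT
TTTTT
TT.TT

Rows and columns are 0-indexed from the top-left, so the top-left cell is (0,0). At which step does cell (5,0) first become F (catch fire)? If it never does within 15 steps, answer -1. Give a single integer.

Step 1: cell (5,0)='T' (+3 fires, +2 burnt)
Step 2: cell (5,0)='T' (+2 fires, +3 burnt)
Step 3: cell (5,0)='T' (+4 fires, +2 burnt)
Step 4: cell (5,0)='T' (+5 fires, +4 burnt)
Step 5: cell (5,0)='T' (+5 fires, +5 burnt)
Step 6: cell (5,0)='F' (+3 fires, +5 burnt)
  -> target ignites at step 6
Step 7: cell (5,0)='.' (+2 fires, +3 burnt)
Step 8: cell (5,0)='.' (+1 fires, +2 burnt)
Step 9: cell (5,0)='.' (+0 fires, +1 burnt)
  fire out at step 9

6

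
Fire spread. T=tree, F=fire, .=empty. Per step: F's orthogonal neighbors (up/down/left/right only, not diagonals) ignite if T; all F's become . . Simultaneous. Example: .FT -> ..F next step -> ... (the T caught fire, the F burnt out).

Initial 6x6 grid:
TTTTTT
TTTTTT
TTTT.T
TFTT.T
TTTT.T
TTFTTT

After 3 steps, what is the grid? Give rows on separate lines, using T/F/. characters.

Step 1: 7 trees catch fire, 2 burn out
  TTTTTT
  TTTTTT
  TFTT.T
  F.FT.T
  TFFT.T
  TF.FTT
Step 2: 8 trees catch fire, 7 burn out
  TTTTTT
  TFTTTT
  F.FT.T
  ...F.T
  F..F.T
  F...FT
Step 3: 5 trees catch fire, 8 burn out
  TFTTTT
  F.FTTT
  ...F.T
  .....T
  .....T
  .....F

TFTTTT
F.FTTT
...F.T
.....T
.....T
.....F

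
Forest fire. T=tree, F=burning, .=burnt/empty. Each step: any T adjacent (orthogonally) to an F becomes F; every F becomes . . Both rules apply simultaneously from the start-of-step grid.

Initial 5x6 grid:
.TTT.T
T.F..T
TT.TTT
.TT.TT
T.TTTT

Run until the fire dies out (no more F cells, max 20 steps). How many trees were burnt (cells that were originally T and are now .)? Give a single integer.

Step 1: +1 fires, +1 burnt (F count now 1)
Step 2: +2 fires, +1 burnt (F count now 2)
Step 3: +0 fires, +2 burnt (F count now 0)
Fire out after step 3
Initially T: 20, now '.': 13
Total burnt (originally-T cells now '.'): 3

Answer: 3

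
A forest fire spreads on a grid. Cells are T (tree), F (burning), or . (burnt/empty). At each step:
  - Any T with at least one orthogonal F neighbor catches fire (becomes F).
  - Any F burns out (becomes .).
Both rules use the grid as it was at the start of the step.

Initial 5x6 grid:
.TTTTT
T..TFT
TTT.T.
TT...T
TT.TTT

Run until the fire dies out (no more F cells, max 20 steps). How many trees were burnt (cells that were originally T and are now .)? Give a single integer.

Step 1: +4 fires, +1 burnt (F count now 4)
Step 2: +2 fires, +4 burnt (F count now 2)
Step 3: +1 fires, +2 burnt (F count now 1)
Step 4: +1 fires, +1 burnt (F count now 1)
Step 5: +0 fires, +1 burnt (F count now 0)
Fire out after step 5
Initially T: 20, now '.': 18
Total burnt (originally-T cells now '.'): 8

Answer: 8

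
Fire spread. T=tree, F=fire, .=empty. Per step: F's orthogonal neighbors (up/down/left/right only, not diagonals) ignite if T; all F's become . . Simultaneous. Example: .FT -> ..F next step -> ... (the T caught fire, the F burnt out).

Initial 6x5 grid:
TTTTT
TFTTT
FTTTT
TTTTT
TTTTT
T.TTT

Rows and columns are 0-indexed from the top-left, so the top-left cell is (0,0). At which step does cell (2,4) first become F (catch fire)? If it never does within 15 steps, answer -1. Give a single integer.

Step 1: cell (2,4)='T' (+5 fires, +2 burnt)
Step 2: cell (2,4)='T' (+6 fires, +5 burnt)
Step 3: cell (2,4)='T' (+6 fires, +6 burnt)
Step 4: cell (2,4)='F' (+4 fires, +6 burnt)
  -> target ignites at step 4
Step 5: cell (2,4)='.' (+3 fires, +4 burnt)
Step 6: cell (2,4)='.' (+2 fires, +3 burnt)
Step 7: cell (2,4)='.' (+1 fires, +2 burnt)
Step 8: cell (2,4)='.' (+0 fires, +1 burnt)
  fire out at step 8

4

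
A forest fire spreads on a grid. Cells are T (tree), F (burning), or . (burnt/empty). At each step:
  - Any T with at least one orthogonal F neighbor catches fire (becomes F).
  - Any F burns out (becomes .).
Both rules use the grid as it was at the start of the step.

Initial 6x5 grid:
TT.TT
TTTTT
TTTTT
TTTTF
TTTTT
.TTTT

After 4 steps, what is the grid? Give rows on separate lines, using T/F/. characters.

Step 1: 3 trees catch fire, 1 burn out
  TT.TT
  TTTTT
  TTTTF
  TTTF.
  TTTTF
  .TTTT
Step 2: 5 trees catch fire, 3 burn out
  TT.TT
  TTTTF
  TTTF.
  TTF..
  TTTF.
  .TTTF
Step 3: 6 trees catch fire, 5 burn out
  TT.TF
  TTTF.
  TTF..
  TF...
  TTF..
  .TTF.
Step 4: 6 trees catch fire, 6 burn out
  TT.F.
  TTF..
  TF...
  F....
  TF...
  .TF..

TT.F.
TTF..
TF...
F....
TF...
.TF..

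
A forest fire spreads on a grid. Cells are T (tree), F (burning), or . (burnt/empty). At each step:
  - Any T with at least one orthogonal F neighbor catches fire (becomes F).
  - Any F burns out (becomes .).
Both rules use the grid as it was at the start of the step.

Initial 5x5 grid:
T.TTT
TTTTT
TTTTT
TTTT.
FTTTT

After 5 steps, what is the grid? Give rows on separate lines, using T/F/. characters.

Step 1: 2 trees catch fire, 1 burn out
  T.TTT
  TTTTT
  TTTTT
  FTTT.
  .FTTT
Step 2: 3 trees catch fire, 2 burn out
  T.TTT
  TTTTT
  FTTTT
  .FTT.
  ..FTT
Step 3: 4 trees catch fire, 3 burn out
  T.TTT
  FTTTT
  .FTTT
  ..FT.
  ...FT
Step 4: 5 trees catch fire, 4 burn out
  F.TTT
  .FTTT
  ..FTT
  ...F.
  ....F
Step 5: 2 trees catch fire, 5 burn out
  ..TTT
  ..FTT
  ...FT
  .....
  .....

..TTT
..FTT
...FT
.....
.....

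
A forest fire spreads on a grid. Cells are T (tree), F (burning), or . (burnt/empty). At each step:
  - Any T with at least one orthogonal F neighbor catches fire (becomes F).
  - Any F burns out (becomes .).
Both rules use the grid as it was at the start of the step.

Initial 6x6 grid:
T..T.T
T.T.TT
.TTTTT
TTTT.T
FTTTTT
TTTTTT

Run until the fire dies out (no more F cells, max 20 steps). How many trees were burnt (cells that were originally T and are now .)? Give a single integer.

Answer: 25

Derivation:
Step 1: +3 fires, +1 burnt (F count now 3)
Step 2: +3 fires, +3 burnt (F count now 3)
Step 3: +4 fires, +3 burnt (F count now 4)
Step 4: +4 fires, +4 burnt (F count now 4)
Step 5: +4 fires, +4 burnt (F count now 4)
Step 6: +3 fires, +4 burnt (F count now 3)
Step 7: +2 fires, +3 burnt (F count now 2)
Step 8: +1 fires, +2 burnt (F count now 1)
Step 9: +1 fires, +1 burnt (F count now 1)
Step 10: +0 fires, +1 burnt (F count now 0)
Fire out after step 10
Initially T: 28, now '.': 33
Total burnt (originally-T cells now '.'): 25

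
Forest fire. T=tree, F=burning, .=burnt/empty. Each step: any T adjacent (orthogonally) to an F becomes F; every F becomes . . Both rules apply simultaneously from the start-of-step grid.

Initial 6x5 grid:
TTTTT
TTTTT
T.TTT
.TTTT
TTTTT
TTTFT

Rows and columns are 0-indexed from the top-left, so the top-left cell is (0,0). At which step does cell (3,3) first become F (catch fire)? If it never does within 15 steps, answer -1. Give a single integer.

Step 1: cell (3,3)='T' (+3 fires, +1 burnt)
Step 2: cell (3,3)='F' (+4 fires, +3 burnt)
  -> target ignites at step 2
Step 3: cell (3,3)='.' (+5 fires, +4 burnt)
Step 4: cell (3,3)='.' (+5 fires, +5 burnt)
Step 5: cell (3,3)='.' (+3 fires, +5 burnt)
Step 6: cell (3,3)='.' (+3 fires, +3 burnt)
Step 7: cell (3,3)='.' (+2 fires, +3 burnt)
Step 8: cell (3,3)='.' (+2 fires, +2 burnt)
Step 9: cell (3,3)='.' (+0 fires, +2 burnt)
  fire out at step 9

2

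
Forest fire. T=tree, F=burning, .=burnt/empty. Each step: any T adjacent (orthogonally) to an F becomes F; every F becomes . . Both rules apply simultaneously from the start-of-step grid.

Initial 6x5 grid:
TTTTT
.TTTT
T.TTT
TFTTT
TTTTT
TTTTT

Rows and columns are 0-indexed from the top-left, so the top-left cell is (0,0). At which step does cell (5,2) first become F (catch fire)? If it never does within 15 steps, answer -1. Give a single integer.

Step 1: cell (5,2)='T' (+3 fires, +1 burnt)
Step 2: cell (5,2)='T' (+6 fires, +3 burnt)
Step 3: cell (5,2)='F' (+6 fires, +6 burnt)
  -> target ignites at step 3
Step 4: cell (5,2)='.' (+6 fires, +6 burnt)
Step 5: cell (5,2)='.' (+4 fires, +6 burnt)
Step 6: cell (5,2)='.' (+2 fires, +4 burnt)
Step 7: cell (5,2)='.' (+0 fires, +2 burnt)
  fire out at step 7

3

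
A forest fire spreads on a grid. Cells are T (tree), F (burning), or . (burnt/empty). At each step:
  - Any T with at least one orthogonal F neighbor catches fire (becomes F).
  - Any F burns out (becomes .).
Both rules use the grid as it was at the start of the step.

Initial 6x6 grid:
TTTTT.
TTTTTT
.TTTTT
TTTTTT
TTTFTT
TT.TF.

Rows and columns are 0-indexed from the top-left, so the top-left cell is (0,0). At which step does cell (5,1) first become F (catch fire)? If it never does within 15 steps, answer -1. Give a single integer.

Step 1: cell (5,1)='T' (+4 fires, +2 burnt)
Step 2: cell (5,1)='T' (+5 fires, +4 burnt)
Step 3: cell (5,1)='F' (+7 fires, +5 burnt)
  -> target ignites at step 3
Step 4: cell (5,1)='.' (+7 fires, +7 burnt)
Step 5: cell (5,1)='.' (+4 fires, +7 burnt)
Step 6: cell (5,1)='.' (+2 fires, +4 burnt)
Step 7: cell (5,1)='.' (+1 fires, +2 burnt)
Step 8: cell (5,1)='.' (+0 fires, +1 burnt)
  fire out at step 8

3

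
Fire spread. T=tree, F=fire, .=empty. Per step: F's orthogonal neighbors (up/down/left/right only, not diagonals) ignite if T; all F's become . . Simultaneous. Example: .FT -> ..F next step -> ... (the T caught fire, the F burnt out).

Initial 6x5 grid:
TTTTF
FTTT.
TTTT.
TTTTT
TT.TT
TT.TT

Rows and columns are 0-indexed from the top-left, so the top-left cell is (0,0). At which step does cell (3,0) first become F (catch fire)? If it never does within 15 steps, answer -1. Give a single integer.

Step 1: cell (3,0)='T' (+4 fires, +2 burnt)
Step 2: cell (3,0)='F' (+6 fires, +4 burnt)
  -> target ignites at step 2
Step 3: cell (3,0)='.' (+4 fires, +6 burnt)
Step 4: cell (3,0)='.' (+4 fires, +4 burnt)
Step 5: cell (3,0)='.' (+3 fires, +4 burnt)
Step 6: cell (3,0)='.' (+2 fires, +3 burnt)
Step 7: cell (3,0)='.' (+1 fires, +2 burnt)
Step 8: cell (3,0)='.' (+0 fires, +1 burnt)
  fire out at step 8

2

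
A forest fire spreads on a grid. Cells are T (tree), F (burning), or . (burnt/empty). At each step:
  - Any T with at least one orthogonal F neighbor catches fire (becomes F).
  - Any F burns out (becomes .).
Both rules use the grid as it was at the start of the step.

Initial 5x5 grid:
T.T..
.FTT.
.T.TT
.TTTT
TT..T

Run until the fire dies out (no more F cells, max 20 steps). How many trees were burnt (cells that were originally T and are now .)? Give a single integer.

Answer: 13

Derivation:
Step 1: +2 fires, +1 burnt (F count now 2)
Step 2: +3 fires, +2 burnt (F count now 3)
Step 3: +3 fires, +3 burnt (F count now 3)
Step 4: +3 fires, +3 burnt (F count now 3)
Step 5: +1 fires, +3 burnt (F count now 1)
Step 6: +1 fires, +1 burnt (F count now 1)
Step 7: +0 fires, +1 burnt (F count now 0)
Fire out after step 7
Initially T: 14, now '.': 24
Total burnt (originally-T cells now '.'): 13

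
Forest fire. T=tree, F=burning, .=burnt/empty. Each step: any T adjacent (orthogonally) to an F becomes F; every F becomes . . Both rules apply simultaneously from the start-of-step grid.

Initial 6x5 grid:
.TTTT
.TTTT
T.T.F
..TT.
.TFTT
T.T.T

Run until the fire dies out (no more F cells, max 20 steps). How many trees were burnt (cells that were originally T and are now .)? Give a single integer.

Answer: 16

Derivation:
Step 1: +5 fires, +2 burnt (F count now 5)
Step 2: +5 fires, +5 burnt (F count now 5)
Step 3: +3 fires, +5 burnt (F count now 3)
Step 4: +2 fires, +3 burnt (F count now 2)
Step 5: +1 fires, +2 burnt (F count now 1)
Step 6: +0 fires, +1 burnt (F count now 0)
Fire out after step 6
Initially T: 18, now '.': 28
Total burnt (originally-T cells now '.'): 16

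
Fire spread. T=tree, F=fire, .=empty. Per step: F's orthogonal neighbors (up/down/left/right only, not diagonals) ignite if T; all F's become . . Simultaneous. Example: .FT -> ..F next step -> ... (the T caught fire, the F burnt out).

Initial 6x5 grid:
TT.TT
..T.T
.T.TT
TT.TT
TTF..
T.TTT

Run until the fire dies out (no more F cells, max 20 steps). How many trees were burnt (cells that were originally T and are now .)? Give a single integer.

Answer: 9

Derivation:
Step 1: +2 fires, +1 burnt (F count now 2)
Step 2: +3 fires, +2 burnt (F count now 3)
Step 3: +4 fires, +3 burnt (F count now 4)
Step 4: +0 fires, +4 burnt (F count now 0)
Fire out after step 4
Initially T: 19, now '.': 20
Total burnt (originally-T cells now '.'): 9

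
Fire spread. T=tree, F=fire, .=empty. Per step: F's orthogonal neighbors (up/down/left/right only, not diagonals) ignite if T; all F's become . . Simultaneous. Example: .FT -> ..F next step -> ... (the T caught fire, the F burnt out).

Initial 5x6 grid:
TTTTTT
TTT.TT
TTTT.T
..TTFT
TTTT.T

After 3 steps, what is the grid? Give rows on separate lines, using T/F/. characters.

Step 1: 2 trees catch fire, 1 burn out
  TTTTTT
  TTT.TT
  TTTT.T
  ..TF.F
  TTTT.T
Step 2: 5 trees catch fire, 2 burn out
  TTTTTT
  TTT.TT
  TTTF.F
  ..F...
  TTTF.F
Step 3: 3 trees catch fire, 5 burn out
  TTTTTT
  TTT.TF
  TTF...
  ......
  TTF...

TTTTTT
TTT.TF
TTF...
......
TTF...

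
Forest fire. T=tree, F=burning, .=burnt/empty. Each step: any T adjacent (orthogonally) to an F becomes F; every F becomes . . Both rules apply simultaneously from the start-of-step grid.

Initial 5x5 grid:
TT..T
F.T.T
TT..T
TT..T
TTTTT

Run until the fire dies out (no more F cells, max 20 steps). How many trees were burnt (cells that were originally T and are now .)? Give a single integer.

Answer: 15

Derivation:
Step 1: +2 fires, +1 burnt (F count now 2)
Step 2: +3 fires, +2 burnt (F count now 3)
Step 3: +2 fires, +3 burnt (F count now 2)
Step 4: +1 fires, +2 burnt (F count now 1)
Step 5: +1 fires, +1 burnt (F count now 1)
Step 6: +1 fires, +1 burnt (F count now 1)
Step 7: +1 fires, +1 burnt (F count now 1)
Step 8: +1 fires, +1 burnt (F count now 1)
Step 9: +1 fires, +1 burnt (F count now 1)
Step 10: +1 fires, +1 burnt (F count now 1)
Step 11: +1 fires, +1 burnt (F count now 1)
Step 12: +0 fires, +1 burnt (F count now 0)
Fire out after step 12
Initially T: 16, now '.': 24
Total burnt (originally-T cells now '.'): 15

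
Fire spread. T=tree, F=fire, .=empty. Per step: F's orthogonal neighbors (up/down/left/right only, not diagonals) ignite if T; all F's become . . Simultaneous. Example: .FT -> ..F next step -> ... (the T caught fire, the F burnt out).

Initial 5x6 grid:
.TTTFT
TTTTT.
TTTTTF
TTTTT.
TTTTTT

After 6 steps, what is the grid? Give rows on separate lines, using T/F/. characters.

Step 1: 4 trees catch fire, 2 burn out
  .TTF.F
  TTTTF.
  TTTTF.
  TTTTT.
  TTTTTT
Step 2: 4 trees catch fire, 4 burn out
  .TF...
  TTTF..
  TTTF..
  TTTTF.
  TTTTTT
Step 3: 5 trees catch fire, 4 burn out
  .F....
  TTF...
  TTF...
  TTTF..
  TTTTFT
Step 4: 5 trees catch fire, 5 burn out
  ......
  TF....
  TF....
  TTF...
  TTTF.F
Step 5: 4 trees catch fire, 5 burn out
  ......
  F.....
  F.....
  TF....
  TTF...
Step 6: 2 trees catch fire, 4 burn out
  ......
  ......
  ......
  F.....
  TF....

......
......
......
F.....
TF....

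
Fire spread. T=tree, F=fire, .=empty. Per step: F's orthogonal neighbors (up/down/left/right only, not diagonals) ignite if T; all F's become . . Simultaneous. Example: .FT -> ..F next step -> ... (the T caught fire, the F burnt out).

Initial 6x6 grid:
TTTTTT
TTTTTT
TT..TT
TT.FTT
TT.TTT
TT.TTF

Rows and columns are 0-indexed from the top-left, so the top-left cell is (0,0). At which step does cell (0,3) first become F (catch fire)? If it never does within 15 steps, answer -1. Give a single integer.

Step 1: cell (0,3)='T' (+4 fires, +2 burnt)
Step 2: cell (0,3)='T' (+4 fires, +4 burnt)
Step 3: cell (0,3)='T' (+2 fires, +4 burnt)
Step 4: cell (0,3)='T' (+3 fires, +2 burnt)
Step 5: cell (0,3)='F' (+3 fires, +3 burnt)
  -> target ignites at step 5
Step 6: cell (0,3)='.' (+2 fires, +3 burnt)
Step 7: cell (0,3)='.' (+3 fires, +2 burnt)
Step 8: cell (0,3)='.' (+3 fires, +3 burnt)
Step 9: cell (0,3)='.' (+2 fires, +3 burnt)
Step 10: cell (0,3)='.' (+2 fires, +2 burnt)
Step 11: cell (0,3)='.' (+1 fires, +2 burnt)
Step 12: cell (0,3)='.' (+0 fires, +1 burnt)
  fire out at step 12

5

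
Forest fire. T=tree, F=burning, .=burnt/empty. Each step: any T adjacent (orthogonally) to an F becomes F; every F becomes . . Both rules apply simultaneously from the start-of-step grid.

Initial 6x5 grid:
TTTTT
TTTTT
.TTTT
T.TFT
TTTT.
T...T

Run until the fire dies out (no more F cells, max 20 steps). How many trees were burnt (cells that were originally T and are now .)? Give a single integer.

Answer: 22

Derivation:
Step 1: +4 fires, +1 burnt (F count now 4)
Step 2: +4 fires, +4 burnt (F count now 4)
Step 3: +5 fires, +4 burnt (F count now 5)
Step 4: +4 fires, +5 burnt (F count now 4)
Step 5: +4 fires, +4 burnt (F count now 4)
Step 6: +1 fires, +4 burnt (F count now 1)
Step 7: +0 fires, +1 burnt (F count now 0)
Fire out after step 7
Initially T: 23, now '.': 29
Total burnt (originally-T cells now '.'): 22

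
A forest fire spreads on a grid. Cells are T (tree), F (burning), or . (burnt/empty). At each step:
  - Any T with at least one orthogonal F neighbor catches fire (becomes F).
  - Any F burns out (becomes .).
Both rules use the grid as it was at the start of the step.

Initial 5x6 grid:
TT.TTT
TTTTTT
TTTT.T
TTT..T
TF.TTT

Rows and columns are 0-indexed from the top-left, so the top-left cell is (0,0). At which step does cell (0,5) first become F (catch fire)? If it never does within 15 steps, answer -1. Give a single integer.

Step 1: cell (0,5)='T' (+2 fires, +1 burnt)
Step 2: cell (0,5)='T' (+3 fires, +2 burnt)
Step 3: cell (0,5)='T' (+3 fires, +3 burnt)
Step 4: cell (0,5)='T' (+4 fires, +3 burnt)
Step 5: cell (0,5)='T' (+2 fires, +4 burnt)
Step 6: cell (0,5)='T' (+2 fires, +2 burnt)
Step 7: cell (0,5)='T' (+2 fires, +2 burnt)
Step 8: cell (0,5)='F' (+2 fires, +2 burnt)
  -> target ignites at step 8
Step 9: cell (0,5)='.' (+1 fires, +2 burnt)
Step 10: cell (0,5)='.' (+1 fires, +1 burnt)
Step 11: cell (0,5)='.' (+1 fires, +1 burnt)
Step 12: cell (0,5)='.' (+1 fires, +1 burnt)
Step 13: cell (0,5)='.' (+0 fires, +1 burnt)
  fire out at step 13

8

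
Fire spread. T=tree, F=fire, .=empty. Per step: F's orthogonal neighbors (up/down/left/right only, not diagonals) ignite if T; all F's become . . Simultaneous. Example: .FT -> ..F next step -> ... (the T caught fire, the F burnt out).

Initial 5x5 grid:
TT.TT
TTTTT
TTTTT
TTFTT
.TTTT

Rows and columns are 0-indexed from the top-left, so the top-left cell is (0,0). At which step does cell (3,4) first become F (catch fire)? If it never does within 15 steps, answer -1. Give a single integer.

Step 1: cell (3,4)='T' (+4 fires, +1 burnt)
Step 2: cell (3,4)='F' (+7 fires, +4 burnt)
  -> target ignites at step 2
Step 3: cell (3,4)='.' (+5 fires, +7 burnt)
Step 4: cell (3,4)='.' (+4 fires, +5 burnt)
Step 5: cell (3,4)='.' (+2 fires, +4 burnt)
Step 6: cell (3,4)='.' (+0 fires, +2 burnt)
  fire out at step 6

2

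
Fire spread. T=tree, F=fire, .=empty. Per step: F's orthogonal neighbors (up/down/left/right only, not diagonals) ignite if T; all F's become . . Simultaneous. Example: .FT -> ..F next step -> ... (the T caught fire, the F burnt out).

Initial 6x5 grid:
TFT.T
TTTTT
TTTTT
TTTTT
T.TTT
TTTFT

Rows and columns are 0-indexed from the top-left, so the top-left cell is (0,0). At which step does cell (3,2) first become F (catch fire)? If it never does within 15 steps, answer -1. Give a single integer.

Step 1: cell (3,2)='T' (+6 fires, +2 burnt)
Step 2: cell (3,2)='T' (+7 fires, +6 burnt)
Step 3: cell (3,2)='F' (+8 fires, +7 burnt)
  -> target ignites at step 3
Step 4: cell (3,2)='.' (+4 fires, +8 burnt)
Step 5: cell (3,2)='.' (+1 fires, +4 burnt)
Step 6: cell (3,2)='.' (+0 fires, +1 burnt)
  fire out at step 6

3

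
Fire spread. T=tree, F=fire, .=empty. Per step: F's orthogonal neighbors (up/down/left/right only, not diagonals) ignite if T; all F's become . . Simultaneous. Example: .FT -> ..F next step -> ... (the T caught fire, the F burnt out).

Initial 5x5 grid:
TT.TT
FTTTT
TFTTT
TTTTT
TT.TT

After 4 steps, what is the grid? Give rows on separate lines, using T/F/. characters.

Step 1: 5 trees catch fire, 2 burn out
  FT.TT
  .FTTT
  F.FTT
  TFTTT
  TT.TT
Step 2: 6 trees catch fire, 5 burn out
  .F.TT
  ..FTT
  ...FT
  F.FTT
  TF.TT
Step 3: 4 trees catch fire, 6 burn out
  ...TT
  ...FT
  ....F
  ...FT
  F..TT
Step 4: 4 trees catch fire, 4 burn out
  ...FT
  ....F
  .....
  ....F
  ...FT

...FT
....F
.....
....F
...FT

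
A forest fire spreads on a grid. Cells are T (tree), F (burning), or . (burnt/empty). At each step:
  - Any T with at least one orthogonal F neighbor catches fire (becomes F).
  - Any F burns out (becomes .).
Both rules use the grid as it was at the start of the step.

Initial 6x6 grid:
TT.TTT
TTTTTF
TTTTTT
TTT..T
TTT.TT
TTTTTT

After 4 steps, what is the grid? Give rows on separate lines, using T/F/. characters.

Step 1: 3 trees catch fire, 1 burn out
  TT.TTF
  TTTTF.
  TTTTTF
  TTT..T
  TTT.TT
  TTTTTT
Step 2: 4 trees catch fire, 3 burn out
  TT.TF.
  TTTF..
  TTTTF.
  TTT..F
  TTT.TT
  TTTTTT
Step 3: 4 trees catch fire, 4 burn out
  TT.F..
  TTF...
  TTTF..
  TTT...
  TTT.TF
  TTTTTT
Step 4: 4 trees catch fire, 4 burn out
  TT....
  TF....
  TTF...
  TTT...
  TTT.F.
  TTTTTF

TT....
TF....
TTF...
TTT...
TTT.F.
TTTTTF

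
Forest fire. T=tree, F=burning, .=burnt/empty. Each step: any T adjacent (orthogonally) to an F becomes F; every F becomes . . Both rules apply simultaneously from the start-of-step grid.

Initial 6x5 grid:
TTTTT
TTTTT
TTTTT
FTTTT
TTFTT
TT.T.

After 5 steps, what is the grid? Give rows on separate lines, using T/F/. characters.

Step 1: 6 trees catch fire, 2 burn out
  TTTTT
  TTTTT
  FTTTT
  .FFTT
  FF.FT
  TT.T.
Step 2: 8 trees catch fire, 6 burn out
  TTTTT
  FTTTT
  .FFTT
  ...FT
  ....F
  FF.F.
Step 3: 5 trees catch fire, 8 burn out
  FTTTT
  .FFTT
  ...FT
  ....F
  .....
  .....
Step 4: 4 trees catch fire, 5 burn out
  .FFTT
  ...FT
  ....F
  .....
  .....
  .....
Step 5: 2 trees catch fire, 4 burn out
  ...FT
  ....F
  .....
  .....
  .....
  .....

...FT
....F
.....
.....
.....
.....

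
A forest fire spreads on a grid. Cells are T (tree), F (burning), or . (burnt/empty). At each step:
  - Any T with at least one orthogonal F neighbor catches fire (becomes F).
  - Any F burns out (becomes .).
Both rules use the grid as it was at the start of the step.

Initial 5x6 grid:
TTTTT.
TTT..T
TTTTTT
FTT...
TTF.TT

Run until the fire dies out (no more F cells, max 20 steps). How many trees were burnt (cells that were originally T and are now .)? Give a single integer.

Answer: 19

Derivation:
Step 1: +5 fires, +2 burnt (F count now 5)
Step 2: +3 fires, +5 burnt (F count now 3)
Step 3: +4 fires, +3 burnt (F count now 4)
Step 4: +3 fires, +4 burnt (F count now 3)
Step 5: +2 fires, +3 burnt (F count now 2)
Step 6: +2 fires, +2 burnt (F count now 2)
Step 7: +0 fires, +2 burnt (F count now 0)
Fire out after step 7
Initially T: 21, now '.': 28
Total burnt (originally-T cells now '.'): 19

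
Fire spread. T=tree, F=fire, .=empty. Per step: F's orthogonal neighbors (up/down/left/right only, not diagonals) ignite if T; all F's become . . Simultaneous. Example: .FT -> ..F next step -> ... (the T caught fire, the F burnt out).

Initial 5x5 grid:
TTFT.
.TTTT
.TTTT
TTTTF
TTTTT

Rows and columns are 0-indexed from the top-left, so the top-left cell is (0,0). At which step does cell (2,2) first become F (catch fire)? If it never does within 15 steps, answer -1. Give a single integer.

Step 1: cell (2,2)='T' (+6 fires, +2 burnt)
Step 2: cell (2,2)='F' (+8 fires, +6 burnt)
  -> target ignites at step 2
Step 3: cell (2,2)='.' (+3 fires, +8 burnt)
Step 4: cell (2,2)='.' (+2 fires, +3 burnt)
Step 5: cell (2,2)='.' (+1 fires, +2 burnt)
Step 6: cell (2,2)='.' (+0 fires, +1 burnt)
  fire out at step 6

2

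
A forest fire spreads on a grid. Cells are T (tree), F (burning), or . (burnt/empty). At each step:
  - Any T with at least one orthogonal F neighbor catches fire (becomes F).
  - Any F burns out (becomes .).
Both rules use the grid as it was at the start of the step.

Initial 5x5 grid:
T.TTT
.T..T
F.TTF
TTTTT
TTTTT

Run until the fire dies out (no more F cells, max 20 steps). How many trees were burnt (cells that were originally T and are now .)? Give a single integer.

Answer: 16

Derivation:
Step 1: +4 fires, +2 burnt (F count now 4)
Step 2: +6 fires, +4 burnt (F count now 6)
Step 3: +4 fires, +6 burnt (F count now 4)
Step 4: +2 fires, +4 burnt (F count now 2)
Step 5: +0 fires, +2 burnt (F count now 0)
Fire out after step 5
Initially T: 18, now '.': 23
Total burnt (originally-T cells now '.'): 16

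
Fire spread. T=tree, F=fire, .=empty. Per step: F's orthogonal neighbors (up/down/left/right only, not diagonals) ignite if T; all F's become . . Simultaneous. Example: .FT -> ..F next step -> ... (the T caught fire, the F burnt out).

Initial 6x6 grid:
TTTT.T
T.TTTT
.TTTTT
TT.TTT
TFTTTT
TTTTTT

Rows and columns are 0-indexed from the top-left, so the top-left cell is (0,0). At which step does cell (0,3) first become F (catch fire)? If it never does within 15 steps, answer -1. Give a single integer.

Step 1: cell (0,3)='T' (+4 fires, +1 burnt)
Step 2: cell (0,3)='T' (+5 fires, +4 burnt)
Step 3: cell (0,3)='T' (+4 fires, +5 burnt)
Step 4: cell (0,3)='T' (+5 fires, +4 burnt)
Step 5: cell (0,3)='T' (+5 fires, +5 burnt)
Step 6: cell (0,3)='F' (+4 fires, +5 burnt)
  -> target ignites at step 6
Step 7: cell (0,3)='.' (+2 fires, +4 burnt)
Step 8: cell (0,3)='.' (+2 fires, +2 burnt)
Step 9: cell (0,3)='.' (+0 fires, +2 burnt)
  fire out at step 9

6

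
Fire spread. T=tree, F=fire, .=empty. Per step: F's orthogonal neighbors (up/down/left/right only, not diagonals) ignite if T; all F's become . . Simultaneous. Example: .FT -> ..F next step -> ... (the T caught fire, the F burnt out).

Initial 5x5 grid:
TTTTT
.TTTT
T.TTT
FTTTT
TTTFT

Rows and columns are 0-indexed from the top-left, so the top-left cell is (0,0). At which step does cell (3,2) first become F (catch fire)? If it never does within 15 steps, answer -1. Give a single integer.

Step 1: cell (3,2)='T' (+6 fires, +2 burnt)
Step 2: cell (3,2)='F' (+4 fires, +6 burnt)
  -> target ignites at step 2
Step 3: cell (3,2)='.' (+3 fires, +4 burnt)
Step 4: cell (3,2)='.' (+3 fires, +3 burnt)
Step 5: cell (3,2)='.' (+3 fires, +3 burnt)
Step 6: cell (3,2)='.' (+1 fires, +3 burnt)
Step 7: cell (3,2)='.' (+1 fires, +1 burnt)
Step 8: cell (3,2)='.' (+0 fires, +1 burnt)
  fire out at step 8

2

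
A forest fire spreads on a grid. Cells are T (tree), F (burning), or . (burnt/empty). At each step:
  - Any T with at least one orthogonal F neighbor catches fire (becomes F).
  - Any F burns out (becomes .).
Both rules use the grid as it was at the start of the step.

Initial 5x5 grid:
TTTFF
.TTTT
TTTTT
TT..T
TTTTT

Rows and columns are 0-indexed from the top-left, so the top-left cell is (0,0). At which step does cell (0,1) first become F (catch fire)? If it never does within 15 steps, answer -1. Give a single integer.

Step 1: cell (0,1)='T' (+3 fires, +2 burnt)
Step 2: cell (0,1)='F' (+4 fires, +3 burnt)
  -> target ignites at step 2
Step 3: cell (0,1)='.' (+4 fires, +4 burnt)
Step 4: cell (0,1)='.' (+2 fires, +4 burnt)
Step 5: cell (0,1)='.' (+3 fires, +2 burnt)
Step 6: cell (0,1)='.' (+3 fires, +3 burnt)
Step 7: cell (0,1)='.' (+1 fires, +3 burnt)
Step 8: cell (0,1)='.' (+0 fires, +1 burnt)
  fire out at step 8

2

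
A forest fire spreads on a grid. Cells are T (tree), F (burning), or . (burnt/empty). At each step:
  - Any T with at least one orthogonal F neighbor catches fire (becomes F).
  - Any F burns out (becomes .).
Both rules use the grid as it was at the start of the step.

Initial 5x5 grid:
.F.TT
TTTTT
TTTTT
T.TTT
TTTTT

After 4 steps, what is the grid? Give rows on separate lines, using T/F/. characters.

Step 1: 1 trees catch fire, 1 burn out
  ...TT
  TFTTT
  TTTTT
  T.TTT
  TTTTT
Step 2: 3 trees catch fire, 1 burn out
  ...TT
  F.FTT
  TFTTT
  T.TTT
  TTTTT
Step 3: 3 trees catch fire, 3 burn out
  ...TT
  ...FT
  F.FTT
  T.TTT
  TTTTT
Step 4: 5 trees catch fire, 3 burn out
  ...FT
  ....F
  ...FT
  F.FTT
  TTTTT

...FT
....F
...FT
F.FTT
TTTTT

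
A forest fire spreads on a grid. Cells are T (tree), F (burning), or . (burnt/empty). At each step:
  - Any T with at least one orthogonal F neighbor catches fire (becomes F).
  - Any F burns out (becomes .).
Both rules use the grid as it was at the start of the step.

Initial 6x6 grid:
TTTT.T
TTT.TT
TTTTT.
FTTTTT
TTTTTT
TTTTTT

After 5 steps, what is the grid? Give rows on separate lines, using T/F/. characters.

Step 1: 3 trees catch fire, 1 burn out
  TTTT.T
  TTT.TT
  FTTTT.
  .FTTTT
  FTTTTT
  TTTTTT
Step 2: 5 trees catch fire, 3 burn out
  TTTT.T
  FTT.TT
  .FTTT.
  ..FTTT
  .FTTTT
  FTTTTT
Step 3: 6 trees catch fire, 5 burn out
  FTTT.T
  .FT.TT
  ..FTT.
  ...FTT
  ..FTTT
  .FTTTT
Step 4: 6 trees catch fire, 6 burn out
  .FTT.T
  ..F.TT
  ...FT.
  ....FT
  ...FTT
  ..FTTT
Step 5: 5 trees catch fire, 6 burn out
  ..FT.T
  ....TT
  ....F.
  .....F
  ....FT
  ...FTT

..FT.T
....TT
....F.
.....F
....FT
...FTT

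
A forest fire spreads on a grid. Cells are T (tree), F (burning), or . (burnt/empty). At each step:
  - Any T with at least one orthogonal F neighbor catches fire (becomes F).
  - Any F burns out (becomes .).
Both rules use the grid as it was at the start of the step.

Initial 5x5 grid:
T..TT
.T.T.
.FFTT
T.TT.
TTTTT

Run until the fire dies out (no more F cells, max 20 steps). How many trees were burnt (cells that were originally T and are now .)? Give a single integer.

Answer: 14

Derivation:
Step 1: +3 fires, +2 burnt (F count now 3)
Step 2: +4 fires, +3 burnt (F count now 4)
Step 3: +3 fires, +4 burnt (F count now 3)
Step 4: +3 fires, +3 burnt (F count now 3)
Step 5: +1 fires, +3 burnt (F count now 1)
Step 6: +0 fires, +1 burnt (F count now 0)
Fire out after step 6
Initially T: 15, now '.': 24
Total burnt (originally-T cells now '.'): 14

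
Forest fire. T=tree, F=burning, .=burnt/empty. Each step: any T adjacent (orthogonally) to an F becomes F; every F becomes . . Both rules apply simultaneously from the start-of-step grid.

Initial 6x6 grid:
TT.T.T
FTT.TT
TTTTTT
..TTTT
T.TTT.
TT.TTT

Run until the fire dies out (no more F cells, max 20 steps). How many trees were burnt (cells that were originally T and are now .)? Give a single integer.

Step 1: +3 fires, +1 burnt (F count now 3)
Step 2: +3 fires, +3 burnt (F count now 3)
Step 3: +1 fires, +3 burnt (F count now 1)
Step 4: +2 fires, +1 burnt (F count now 2)
Step 5: +3 fires, +2 burnt (F count now 3)
Step 6: +4 fires, +3 burnt (F count now 4)
Step 7: +4 fires, +4 burnt (F count now 4)
Step 8: +2 fires, +4 burnt (F count now 2)
Step 9: +1 fires, +2 burnt (F count now 1)
Step 10: +0 fires, +1 burnt (F count now 0)
Fire out after step 10
Initially T: 27, now '.': 32
Total burnt (originally-T cells now '.'): 23

Answer: 23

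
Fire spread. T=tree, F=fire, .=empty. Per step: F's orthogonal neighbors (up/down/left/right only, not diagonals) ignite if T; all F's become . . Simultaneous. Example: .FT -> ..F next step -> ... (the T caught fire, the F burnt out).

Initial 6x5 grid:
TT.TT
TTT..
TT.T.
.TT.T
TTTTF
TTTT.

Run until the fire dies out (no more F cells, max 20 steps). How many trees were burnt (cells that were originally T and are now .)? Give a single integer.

Answer: 18

Derivation:
Step 1: +2 fires, +1 burnt (F count now 2)
Step 2: +2 fires, +2 burnt (F count now 2)
Step 3: +3 fires, +2 burnt (F count now 3)
Step 4: +3 fires, +3 burnt (F count now 3)
Step 5: +2 fires, +3 burnt (F count now 2)
Step 6: +2 fires, +2 burnt (F count now 2)
Step 7: +3 fires, +2 burnt (F count now 3)
Step 8: +1 fires, +3 burnt (F count now 1)
Step 9: +0 fires, +1 burnt (F count now 0)
Fire out after step 9
Initially T: 21, now '.': 27
Total burnt (originally-T cells now '.'): 18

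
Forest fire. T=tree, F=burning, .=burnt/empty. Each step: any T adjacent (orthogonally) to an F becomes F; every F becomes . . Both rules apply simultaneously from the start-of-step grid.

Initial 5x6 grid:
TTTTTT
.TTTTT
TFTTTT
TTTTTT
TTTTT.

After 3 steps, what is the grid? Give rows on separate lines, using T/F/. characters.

Step 1: 4 trees catch fire, 1 burn out
  TTTTTT
  .FTTTT
  F.FTTT
  TFTTTT
  TTTTT.
Step 2: 6 trees catch fire, 4 burn out
  TFTTTT
  ..FTTT
  ...FTT
  F.FTTT
  TFTTT.
Step 3: 7 trees catch fire, 6 burn out
  F.FTTT
  ...FTT
  ....FT
  ...FTT
  F.FTT.

F.FTTT
...FTT
....FT
...FTT
F.FTT.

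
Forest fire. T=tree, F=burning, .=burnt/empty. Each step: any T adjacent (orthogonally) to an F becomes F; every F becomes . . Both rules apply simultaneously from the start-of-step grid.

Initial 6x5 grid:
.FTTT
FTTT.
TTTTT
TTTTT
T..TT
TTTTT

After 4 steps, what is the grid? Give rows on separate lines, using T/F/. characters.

Step 1: 3 trees catch fire, 2 burn out
  ..FTT
  .FTT.
  FTTTT
  TTTTT
  T..TT
  TTTTT
Step 2: 4 trees catch fire, 3 burn out
  ...FT
  ..FT.
  .FTTT
  FTTTT
  T..TT
  TTTTT
Step 3: 5 trees catch fire, 4 burn out
  ....F
  ...F.
  ..FTT
  .FTTT
  F..TT
  TTTTT
Step 4: 3 trees catch fire, 5 burn out
  .....
  .....
  ...FT
  ..FTT
  ...TT
  FTTTT

.....
.....
...FT
..FTT
...TT
FTTTT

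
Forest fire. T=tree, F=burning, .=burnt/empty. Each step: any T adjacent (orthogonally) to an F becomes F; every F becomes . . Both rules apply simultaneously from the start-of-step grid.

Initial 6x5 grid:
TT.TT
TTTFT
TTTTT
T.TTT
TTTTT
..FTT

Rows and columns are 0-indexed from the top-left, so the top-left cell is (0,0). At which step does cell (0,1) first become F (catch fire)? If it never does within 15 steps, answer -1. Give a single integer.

Step 1: cell (0,1)='T' (+6 fires, +2 burnt)
Step 2: cell (0,1)='T' (+9 fires, +6 burnt)
Step 3: cell (0,1)='F' (+6 fires, +9 burnt)
  -> target ignites at step 3
Step 4: cell (0,1)='.' (+3 fires, +6 burnt)
Step 5: cell (0,1)='.' (+0 fires, +3 burnt)
  fire out at step 5

3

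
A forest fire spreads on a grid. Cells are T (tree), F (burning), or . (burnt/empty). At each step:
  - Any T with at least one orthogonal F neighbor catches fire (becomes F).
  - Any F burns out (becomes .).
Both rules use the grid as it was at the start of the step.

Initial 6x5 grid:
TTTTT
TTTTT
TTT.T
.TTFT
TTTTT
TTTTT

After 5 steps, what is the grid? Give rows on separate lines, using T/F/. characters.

Step 1: 3 trees catch fire, 1 burn out
  TTTTT
  TTTTT
  TTT.T
  .TF.F
  TTTFT
  TTTTT
Step 2: 6 trees catch fire, 3 burn out
  TTTTT
  TTTTT
  TTF.F
  .F...
  TTF.F
  TTTFT
Step 3: 6 trees catch fire, 6 burn out
  TTTTT
  TTFTF
  TF...
  .....
  TF...
  TTF.F
Step 4: 7 trees catch fire, 6 burn out
  TTFTF
  TF.F.
  F....
  .....
  F....
  TF...
Step 5: 4 trees catch fire, 7 burn out
  TF.F.
  F....
  .....
  .....
  .....
  F....

TF.F.
F....
.....
.....
.....
F....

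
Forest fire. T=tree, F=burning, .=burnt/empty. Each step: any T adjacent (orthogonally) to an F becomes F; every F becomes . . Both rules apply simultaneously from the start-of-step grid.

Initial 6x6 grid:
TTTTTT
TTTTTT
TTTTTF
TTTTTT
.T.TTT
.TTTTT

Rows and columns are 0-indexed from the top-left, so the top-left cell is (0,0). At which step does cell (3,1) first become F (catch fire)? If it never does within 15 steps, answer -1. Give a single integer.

Step 1: cell (3,1)='T' (+3 fires, +1 burnt)
Step 2: cell (3,1)='T' (+5 fires, +3 burnt)
Step 3: cell (3,1)='T' (+6 fires, +5 burnt)
Step 4: cell (3,1)='T' (+6 fires, +6 burnt)
Step 5: cell (3,1)='F' (+5 fires, +6 burnt)
  -> target ignites at step 5
Step 6: cell (3,1)='.' (+5 fires, +5 burnt)
Step 7: cell (3,1)='.' (+2 fires, +5 burnt)
Step 8: cell (3,1)='.' (+0 fires, +2 burnt)
  fire out at step 8

5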